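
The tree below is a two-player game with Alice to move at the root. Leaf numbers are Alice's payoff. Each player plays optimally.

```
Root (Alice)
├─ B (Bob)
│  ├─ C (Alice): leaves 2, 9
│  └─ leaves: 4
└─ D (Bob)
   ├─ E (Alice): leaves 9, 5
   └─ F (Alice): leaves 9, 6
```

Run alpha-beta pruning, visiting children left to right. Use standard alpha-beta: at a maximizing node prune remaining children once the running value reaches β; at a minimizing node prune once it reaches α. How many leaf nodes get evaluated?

C [α=-∞,β=+∞]: v=9
B [α=-∞,β=+∞]: v=4
E [α=4,β=+∞]: v=9
F [α=4,β=9]: v=9 after child 1 ≥ β → β-cutoff, skip 1
D [α=4,β=+∞]: v=9
Root [α=-∞,β=+∞]: v=9
Leaves evaluated: 6 of 7.

6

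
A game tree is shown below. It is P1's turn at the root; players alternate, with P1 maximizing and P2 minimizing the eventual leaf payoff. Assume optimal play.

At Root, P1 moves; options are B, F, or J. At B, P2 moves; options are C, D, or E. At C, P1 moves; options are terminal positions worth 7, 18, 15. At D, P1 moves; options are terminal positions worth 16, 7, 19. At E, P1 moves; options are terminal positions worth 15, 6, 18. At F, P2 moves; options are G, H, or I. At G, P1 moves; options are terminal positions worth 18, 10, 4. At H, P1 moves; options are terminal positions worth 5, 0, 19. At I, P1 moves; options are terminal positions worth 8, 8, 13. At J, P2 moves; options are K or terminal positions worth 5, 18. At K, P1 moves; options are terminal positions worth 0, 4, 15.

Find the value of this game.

C (P1): max(7, 18, 15) = 18
D (P1): max(16, 7, 19) = 19
E (P1): max(15, 6, 18) = 18
B (P2): min(18, 19, 18) = 18
G (P1): max(18, 10, 4) = 18
H (P1): max(5, 0, 19) = 19
I (P1): max(8, 8, 13) = 13
F (P2): min(18, 19, 13) = 13
K (P1): max(0, 4, 15) = 15
J (P2): min(15, 5, 18) = 5
Root (P1): max(18, 13, 5) = 18

18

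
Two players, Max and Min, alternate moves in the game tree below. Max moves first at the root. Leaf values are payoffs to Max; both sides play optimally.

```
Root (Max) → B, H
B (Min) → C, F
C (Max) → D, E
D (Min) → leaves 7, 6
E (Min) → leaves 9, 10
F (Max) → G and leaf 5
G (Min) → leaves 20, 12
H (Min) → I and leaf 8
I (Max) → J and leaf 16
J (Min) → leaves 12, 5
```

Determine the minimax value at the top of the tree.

D (Min): min(7, 6) = 6
E (Min): min(9, 10) = 9
C (Max): max(6, 9) = 9
G (Min): min(20, 12) = 12
F (Max): max(12, 5) = 12
B (Min): min(9, 12) = 9
J (Min): min(12, 5) = 5
I (Max): max(5, 16) = 16
H (Min): min(16, 8) = 8
Root (Max): max(9, 8) = 9

9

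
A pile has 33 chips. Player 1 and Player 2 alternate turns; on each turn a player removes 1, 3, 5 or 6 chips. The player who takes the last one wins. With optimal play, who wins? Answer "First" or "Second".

Compute winning (W) and losing (L) positions by backward induction:
i:   0  1  2  3  4  5  6  7  8  9 10 11 12 13 14 15 16 17 18 19 20 21 22 23 24 25 26 27 28 29 30 31 32 33
     L  W  L  W  L  W  W  W  W  W  W  L  W  L  W  L  W  W  W  W  W  W  L  W  L  W  L  W  W  W  W  W  W  L
Position 33 is L, so the second player wins.

Second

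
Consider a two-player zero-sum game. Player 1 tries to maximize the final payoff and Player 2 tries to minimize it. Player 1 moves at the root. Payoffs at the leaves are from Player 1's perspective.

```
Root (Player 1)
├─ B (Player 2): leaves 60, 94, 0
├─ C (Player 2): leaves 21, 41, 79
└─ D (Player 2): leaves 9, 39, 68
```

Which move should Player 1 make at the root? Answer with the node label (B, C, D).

C

B (Player 2): min(60, 94, 0) = 0
C (Player 2): min(21, 41, 79) = 21
D (Player 2): min(9, 39, 68) = 9
Root (Player 1): max(0, 21, 9) = 21
Player 1 picks the child with the highest value: C (value 21).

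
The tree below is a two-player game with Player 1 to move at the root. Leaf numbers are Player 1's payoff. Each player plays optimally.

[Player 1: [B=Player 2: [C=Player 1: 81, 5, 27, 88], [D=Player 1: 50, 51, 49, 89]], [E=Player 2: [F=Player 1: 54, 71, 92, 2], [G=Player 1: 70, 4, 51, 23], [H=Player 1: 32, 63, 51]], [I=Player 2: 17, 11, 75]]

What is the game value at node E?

63

F: max(54, 71, 92, 2) = 92
G: max(70, 4, 51, 23) = 70
H: max(32, 63, 51) = 63
E: min(92, 70, 63) = 63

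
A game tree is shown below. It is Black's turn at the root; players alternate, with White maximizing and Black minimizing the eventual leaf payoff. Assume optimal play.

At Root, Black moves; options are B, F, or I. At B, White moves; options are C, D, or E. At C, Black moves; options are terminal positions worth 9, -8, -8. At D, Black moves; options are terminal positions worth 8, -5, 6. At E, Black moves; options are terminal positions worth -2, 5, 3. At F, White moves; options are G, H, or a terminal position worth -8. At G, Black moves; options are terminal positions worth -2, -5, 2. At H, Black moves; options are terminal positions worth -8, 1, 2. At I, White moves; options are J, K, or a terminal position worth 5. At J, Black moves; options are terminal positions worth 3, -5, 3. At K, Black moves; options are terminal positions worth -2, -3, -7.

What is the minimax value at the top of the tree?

-5

C (Black): min(9, -8, -8) = -8
D (Black): min(8, -5, 6) = -5
E (Black): min(-2, 5, 3) = -2
B (White): max(-8, -5, -2) = -2
G (Black): min(-2, -5, 2) = -5
H (Black): min(-8, 1, 2) = -8
F (White): max(-5, -8, -8) = -5
J (Black): min(3, -5, 3) = -5
K (Black): min(-2, -3, -7) = -7
I (White): max(-5, -7, 5) = 5
Root (Black): min(-2, -5, 5) = -5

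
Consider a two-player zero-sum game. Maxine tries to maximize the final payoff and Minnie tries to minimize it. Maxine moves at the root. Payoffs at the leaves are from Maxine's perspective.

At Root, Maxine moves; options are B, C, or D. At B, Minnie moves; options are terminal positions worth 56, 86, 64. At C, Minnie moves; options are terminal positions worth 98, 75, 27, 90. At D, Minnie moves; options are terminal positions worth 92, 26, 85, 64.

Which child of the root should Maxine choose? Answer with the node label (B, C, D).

B (Minnie): min(56, 86, 64) = 56
C (Minnie): min(98, 75, 27, 90) = 27
D (Minnie): min(92, 26, 85, 64) = 26
Root (Maxine): max(56, 27, 26) = 56
Maxine picks the child with the highest value: B (value 56).

B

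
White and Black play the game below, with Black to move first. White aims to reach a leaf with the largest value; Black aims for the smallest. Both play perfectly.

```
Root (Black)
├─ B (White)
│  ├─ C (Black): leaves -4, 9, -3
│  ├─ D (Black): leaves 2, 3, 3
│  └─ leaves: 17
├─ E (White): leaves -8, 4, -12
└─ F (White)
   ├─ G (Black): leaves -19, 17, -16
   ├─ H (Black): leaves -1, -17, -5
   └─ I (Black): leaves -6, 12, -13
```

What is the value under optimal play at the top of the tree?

C (Black): min(-4, 9, -3) = -4
D (Black): min(2, 3, 3) = 2
B (White): max(-4, 2, 17) = 17
E (White): max(-8, 4, -12) = 4
G (Black): min(-19, 17, -16) = -19
H (Black): min(-1, -17, -5) = -17
I (Black): min(-6, 12, -13) = -13
F (White): max(-19, -17, -13) = -13
Root (Black): min(17, 4, -13) = -13

-13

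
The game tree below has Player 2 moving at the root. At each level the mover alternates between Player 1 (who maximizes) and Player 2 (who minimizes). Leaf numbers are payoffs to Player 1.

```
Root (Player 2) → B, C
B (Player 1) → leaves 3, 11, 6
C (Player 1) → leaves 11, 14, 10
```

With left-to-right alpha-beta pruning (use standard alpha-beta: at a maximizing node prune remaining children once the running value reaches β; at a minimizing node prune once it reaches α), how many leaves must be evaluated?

4

B [α=-∞,β=+∞]: v=11
C [α=-∞,β=11]: v=11 after child 1 ≥ β → β-cutoff, skip 2
Root [α=-∞,β=+∞]: v=11
Leaves evaluated: 4 of 6.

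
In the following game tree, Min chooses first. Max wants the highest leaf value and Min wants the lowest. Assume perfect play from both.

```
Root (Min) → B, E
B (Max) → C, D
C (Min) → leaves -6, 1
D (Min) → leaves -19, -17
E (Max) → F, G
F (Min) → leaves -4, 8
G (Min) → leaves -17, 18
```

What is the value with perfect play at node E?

F: min(-4, 8) = -4
G: min(-17, 18) = -17
E: max(-4, -17) = -4

-4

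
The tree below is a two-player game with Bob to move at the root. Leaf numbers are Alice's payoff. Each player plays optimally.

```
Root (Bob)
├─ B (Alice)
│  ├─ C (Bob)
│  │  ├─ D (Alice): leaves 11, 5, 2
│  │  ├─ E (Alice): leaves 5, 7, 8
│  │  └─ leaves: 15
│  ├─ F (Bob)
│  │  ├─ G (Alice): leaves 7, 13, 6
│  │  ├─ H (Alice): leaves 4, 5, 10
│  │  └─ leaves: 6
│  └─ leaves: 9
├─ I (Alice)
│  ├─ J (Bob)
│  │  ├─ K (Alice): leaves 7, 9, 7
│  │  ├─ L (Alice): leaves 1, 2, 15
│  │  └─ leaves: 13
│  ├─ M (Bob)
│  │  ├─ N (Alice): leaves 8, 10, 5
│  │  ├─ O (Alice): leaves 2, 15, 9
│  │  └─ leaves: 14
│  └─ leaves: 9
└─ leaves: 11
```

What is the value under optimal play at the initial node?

9

D (Alice): max(11, 5, 2) = 11
E (Alice): max(5, 7, 8) = 8
C (Bob): min(11, 8, 15) = 8
G (Alice): max(7, 13, 6) = 13
H (Alice): max(4, 5, 10) = 10
F (Bob): min(13, 10, 6) = 6
B (Alice): max(8, 6, 9) = 9
K (Alice): max(7, 9, 7) = 9
L (Alice): max(1, 2, 15) = 15
J (Bob): min(9, 15, 13) = 9
N (Alice): max(8, 10, 5) = 10
O (Alice): max(2, 15, 9) = 15
M (Bob): min(10, 15, 14) = 10
I (Alice): max(9, 10, 9) = 10
Root (Bob): min(9, 10, 11) = 9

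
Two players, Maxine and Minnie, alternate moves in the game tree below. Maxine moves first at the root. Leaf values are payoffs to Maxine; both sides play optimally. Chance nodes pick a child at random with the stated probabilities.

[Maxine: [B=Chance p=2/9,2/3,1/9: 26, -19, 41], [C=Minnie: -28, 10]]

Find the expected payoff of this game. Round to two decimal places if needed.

B (Chance): 2/9·26 + 2/3·-19 + 1/9·41 = -2.33
C (Minnie): min(-28, 10) = -28
Root (Maxine): max(-2.33, -28) = -2.33

-2.33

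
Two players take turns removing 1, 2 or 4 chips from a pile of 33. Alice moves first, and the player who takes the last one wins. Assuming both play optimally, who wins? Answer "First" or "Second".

Mark each pile size as W (mover wins) or L (mover loses):
i:   0  1  2  3  4  5  6  7  8  9 10 11 12 13 14 15 16 17 18 19 20 21 22 23 24 25 26 27 28 29 30 31 32 33
     L  W  W  L  W  W  L  W  W  L  W  W  L  W  W  L  W  W  L  W  W  L  W  W  L  W  W  L  W  W  L  W  W  L
Position 33 is L, so the second player wins.

Second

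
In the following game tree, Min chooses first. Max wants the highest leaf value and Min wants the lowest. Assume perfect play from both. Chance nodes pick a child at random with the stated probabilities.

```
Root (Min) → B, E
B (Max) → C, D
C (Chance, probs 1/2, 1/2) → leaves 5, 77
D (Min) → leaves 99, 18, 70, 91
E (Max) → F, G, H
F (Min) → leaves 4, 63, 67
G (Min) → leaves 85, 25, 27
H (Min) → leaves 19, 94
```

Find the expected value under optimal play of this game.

C (Chance): 1/2·5 + 1/2·77 = 41
D (Min): min(99, 18, 70, 91) = 18
B (Max): max(41, 18) = 41
F (Min): min(4, 63, 67) = 4
G (Min): min(85, 25, 27) = 25
H (Min): min(19, 94) = 19
E (Max): max(4, 25, 19) = 25
Root (Min): min(41, 25) = 25

25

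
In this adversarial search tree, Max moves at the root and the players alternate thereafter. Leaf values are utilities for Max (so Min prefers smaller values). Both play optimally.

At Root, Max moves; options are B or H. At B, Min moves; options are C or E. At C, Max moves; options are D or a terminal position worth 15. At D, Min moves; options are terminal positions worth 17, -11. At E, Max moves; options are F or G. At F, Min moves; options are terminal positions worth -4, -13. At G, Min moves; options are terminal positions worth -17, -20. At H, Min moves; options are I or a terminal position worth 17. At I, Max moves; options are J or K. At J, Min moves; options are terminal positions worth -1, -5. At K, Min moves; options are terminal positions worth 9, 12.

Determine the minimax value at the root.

9

D (Min): min(17, -11) = -11
C (Max): max(-11, 15) = 15
F (Min): min(-4, -13) = -13
G (Min): min(-17, -20) = -20
E (Max): max(-13, -20) = -13
B (Min): min(15, -13) = -13
J (Min): min(-1, -5) = -5
K (Min): min(9, 12) = 9
I (Max): max(-5, 9) = 9
H (Min): min(9, 17) = 9
Root (Max): max(-13, 9) = 9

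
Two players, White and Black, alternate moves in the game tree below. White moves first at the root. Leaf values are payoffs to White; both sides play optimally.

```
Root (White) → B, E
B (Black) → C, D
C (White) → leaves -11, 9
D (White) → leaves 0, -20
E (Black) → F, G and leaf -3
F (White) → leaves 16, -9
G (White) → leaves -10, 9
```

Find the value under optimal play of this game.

0

C (White): max(-11, 9) = 9
D (White): max(0, -20) = 0
B (Black): min(9, 0) = 0
F (White): max(16, -9) = 16
G (White): max(-10, 9) = 9
E (Black): min(16, 9, -3) = -3
Root (White): max(0, -3) = 0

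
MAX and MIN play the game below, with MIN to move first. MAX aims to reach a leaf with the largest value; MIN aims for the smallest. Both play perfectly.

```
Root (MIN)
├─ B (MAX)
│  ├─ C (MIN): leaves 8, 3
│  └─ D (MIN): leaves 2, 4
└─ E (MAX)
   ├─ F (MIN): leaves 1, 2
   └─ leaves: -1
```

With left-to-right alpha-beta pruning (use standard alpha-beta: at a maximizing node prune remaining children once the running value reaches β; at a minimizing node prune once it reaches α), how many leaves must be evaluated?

C [α=-∞,β=+∞]: v=3
D [α=3,β=+∞]: v=2 after child 1 ≤ α → α-cutoff, skip 1
B [α=-∞,β=+∞]: v=3
F [α=-∞,β=3]: v=1
E [α=-∞,β=3]: v=1
Root [α=-∞,β=+∞]: v=1
Leaves evaluated: 6 of 7.

6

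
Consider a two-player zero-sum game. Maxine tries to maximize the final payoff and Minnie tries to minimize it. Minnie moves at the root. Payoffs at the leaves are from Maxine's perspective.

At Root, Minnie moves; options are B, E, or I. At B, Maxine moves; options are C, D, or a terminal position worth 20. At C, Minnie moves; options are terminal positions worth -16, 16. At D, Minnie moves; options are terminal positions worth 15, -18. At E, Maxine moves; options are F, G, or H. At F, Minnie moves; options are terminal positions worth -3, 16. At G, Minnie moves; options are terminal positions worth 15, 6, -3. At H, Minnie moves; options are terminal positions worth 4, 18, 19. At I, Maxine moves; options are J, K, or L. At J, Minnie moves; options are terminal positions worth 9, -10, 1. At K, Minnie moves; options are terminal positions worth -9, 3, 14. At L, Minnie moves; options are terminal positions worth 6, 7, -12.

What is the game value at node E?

4

F: min(-3, 16) = -3
G: min(15, 6, -3) = -3
H: min(4, 18, 19) = 4
E: max(-3, -3, 4) = 4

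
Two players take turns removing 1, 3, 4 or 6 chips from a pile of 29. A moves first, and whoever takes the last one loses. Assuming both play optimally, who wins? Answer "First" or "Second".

Compute winning (W) and losing (L) positions by backward induction:
i:   0  1  2  3  4  5  6  7  8  9 10 11 12 13 14 15 16 17 18 19 20 21 22 23 24 25 26 27 28 29
     W  L  W  L  W  W  W  W  L  W  L  W  W  W  W  L  W  L  W  W  W  W  L  W  L  W  W  W  W  L
Position 29 is L, so the second player wins.

Second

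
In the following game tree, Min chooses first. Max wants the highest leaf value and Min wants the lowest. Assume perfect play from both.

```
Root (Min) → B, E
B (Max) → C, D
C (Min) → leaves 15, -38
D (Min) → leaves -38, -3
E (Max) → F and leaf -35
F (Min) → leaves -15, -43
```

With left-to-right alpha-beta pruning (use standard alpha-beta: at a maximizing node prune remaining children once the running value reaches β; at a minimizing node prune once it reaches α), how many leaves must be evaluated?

C [α=-∞,β=+∞]: v=-38
D [α=-38,β=+∞]: v=-38 after child 1 ≤ α → α-cutoff, skip 1
B [α=-∞,β=+∞]: v=-38
F [α=-∞,β=-38]: v=-43
E [α=-∞,β=-38]: v=-35
Root [α=-∞,β=+∞]: v=-38
Leaves evaluated: 6 of 7.

6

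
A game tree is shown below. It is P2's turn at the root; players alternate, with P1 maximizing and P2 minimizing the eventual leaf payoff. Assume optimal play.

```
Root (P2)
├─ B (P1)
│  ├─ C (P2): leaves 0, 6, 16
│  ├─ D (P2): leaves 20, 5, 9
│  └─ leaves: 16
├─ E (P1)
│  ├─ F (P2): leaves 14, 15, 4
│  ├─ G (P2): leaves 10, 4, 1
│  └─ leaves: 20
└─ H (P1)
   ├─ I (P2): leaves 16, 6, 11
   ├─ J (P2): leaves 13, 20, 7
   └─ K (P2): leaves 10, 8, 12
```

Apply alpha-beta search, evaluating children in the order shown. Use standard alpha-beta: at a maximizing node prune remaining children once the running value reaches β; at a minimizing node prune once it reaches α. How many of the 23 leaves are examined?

C [α=-∞,β=+∞]: v=0
D [α=0,β=+∞]: v=5
B [α=-∞,β=+∞]: v=16
F [α=-∞,β=16]: v=4
G [α=4,β=16]: v=4 after child 2 ≤ α → α-cutoff, skip 1
E [α=-∞,β=16]: v=20
I [α=-∞,β=16]: v=6
J [α=6,β=16]: v=7
K [α=7,β=16]: v=8
H [α=-∞,β=16]: v=8
Root [α=-∞,β=+∞]: v=8
Leaves evaluated: 22 of 23.

22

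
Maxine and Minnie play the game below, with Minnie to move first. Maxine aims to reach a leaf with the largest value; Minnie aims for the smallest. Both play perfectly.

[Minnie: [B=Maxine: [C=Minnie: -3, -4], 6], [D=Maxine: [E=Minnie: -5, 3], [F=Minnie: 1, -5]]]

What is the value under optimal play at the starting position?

-5

C (Minnie): min(-3, -4) = -4
B (Maxine): max(-4, 6) = 6
E (Minnie): min(-5, 3) = -5
F (Minnie): min(1, -5) = -5
D (Maxine): max(-5, -5) = -5
Root (Minnie): min(6, -5) = -5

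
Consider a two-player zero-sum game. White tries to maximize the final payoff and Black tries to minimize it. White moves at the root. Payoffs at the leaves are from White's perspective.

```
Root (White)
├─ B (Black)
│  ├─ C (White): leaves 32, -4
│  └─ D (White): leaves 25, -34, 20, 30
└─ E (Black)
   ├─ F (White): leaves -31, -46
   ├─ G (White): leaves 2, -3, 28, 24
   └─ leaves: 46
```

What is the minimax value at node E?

-31

F: max(-31, -46) = -31
G: max(2, -3, 28, 24) = 28
E: min(-31, 28, 46) = -31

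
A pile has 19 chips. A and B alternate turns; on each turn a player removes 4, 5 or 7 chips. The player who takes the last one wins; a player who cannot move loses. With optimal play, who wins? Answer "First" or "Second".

First

Positions where the player to move wins (W) vs loses (L):
i:   0  1  2  3  4  5  6  7  8  9 10 11 12 13 14 15 16 17 18 19
     L  L  L  L  W  W  W  W  W  W  W  L  L  L  L  W  W  W  W  W
Position 19 is W, so the first player wins.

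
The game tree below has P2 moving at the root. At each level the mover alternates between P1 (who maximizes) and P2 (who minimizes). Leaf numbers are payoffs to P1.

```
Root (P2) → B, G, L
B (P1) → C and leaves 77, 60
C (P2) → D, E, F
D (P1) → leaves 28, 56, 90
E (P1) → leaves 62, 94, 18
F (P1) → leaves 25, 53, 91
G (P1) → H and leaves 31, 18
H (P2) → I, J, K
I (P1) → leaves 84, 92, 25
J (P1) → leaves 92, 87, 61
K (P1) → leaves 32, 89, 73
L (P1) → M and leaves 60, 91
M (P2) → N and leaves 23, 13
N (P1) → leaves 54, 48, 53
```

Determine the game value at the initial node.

89

D (P1): max(28, 56, 90) = 90
E (P1): max(62, 94, 18) = 94
F (P1): max(25, 53, 91) = 91
C (P2): min(90, 94, 91) = 90
B (P1): max(90, 77, 60) = 90
I (P1): max(84, 92, 25) = 92
J (P1): max(92, 87, 61) = 92
K (P1): max(32, 89, 73) = 89
H (P2): min(92, 92, 89) = 89
G (P1): max(89, 31, 18) = 89
N (P1): max(54, 48, 53) = 54
M (P2): min(54, 23, 13) = 13
L (P1): max(13, 60, 91) = 91
Root (P2): min(90, 89, 91) = 89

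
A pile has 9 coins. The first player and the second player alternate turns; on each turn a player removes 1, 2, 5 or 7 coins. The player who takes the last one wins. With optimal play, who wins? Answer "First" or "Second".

Second

i:   0  1  2  3  4  5  6  7  8  9
     L  W  W  L  W  W  L  W  W  L
Position 9 is L, so the second player wins.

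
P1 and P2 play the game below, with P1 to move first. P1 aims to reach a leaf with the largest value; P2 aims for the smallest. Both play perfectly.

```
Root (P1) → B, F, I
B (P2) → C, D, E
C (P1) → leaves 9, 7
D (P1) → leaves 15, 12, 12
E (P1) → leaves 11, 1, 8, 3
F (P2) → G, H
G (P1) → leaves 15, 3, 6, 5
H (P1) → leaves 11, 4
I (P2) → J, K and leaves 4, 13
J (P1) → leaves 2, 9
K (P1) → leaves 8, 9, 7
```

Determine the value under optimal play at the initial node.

C (P1): max(9, 7) = 9
D (P1): max(15, 12, 12) = 15
E (P1): max(11, 1, 8, 3) = 11
B (P2): min(9, 15, 11) = 9
G (P1): max(15, 3, 6, 5) = 15
H (P1): max(11, 4) = 11
F (P2): min(15, 11) = 11
J (P1): max(2, 9) = 9
K (P1): max(8, 9, 7) = 9
I (P2): min(9, 9, 4, 13) = 4
Root (P1): max(9, 11, 4) = 11

11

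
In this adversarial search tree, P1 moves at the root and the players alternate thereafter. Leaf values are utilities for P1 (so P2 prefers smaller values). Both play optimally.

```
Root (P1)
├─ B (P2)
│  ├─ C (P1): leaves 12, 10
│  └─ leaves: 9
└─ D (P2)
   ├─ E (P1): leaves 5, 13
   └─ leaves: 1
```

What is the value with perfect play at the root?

9

C (P1): max(12, 10) = 12
B (P2): min(12, 9) = 9
E (P1): max(5, 13) = 13
D (P2): min(13, 1) = 1
Root (P1): max(9, 1) = 9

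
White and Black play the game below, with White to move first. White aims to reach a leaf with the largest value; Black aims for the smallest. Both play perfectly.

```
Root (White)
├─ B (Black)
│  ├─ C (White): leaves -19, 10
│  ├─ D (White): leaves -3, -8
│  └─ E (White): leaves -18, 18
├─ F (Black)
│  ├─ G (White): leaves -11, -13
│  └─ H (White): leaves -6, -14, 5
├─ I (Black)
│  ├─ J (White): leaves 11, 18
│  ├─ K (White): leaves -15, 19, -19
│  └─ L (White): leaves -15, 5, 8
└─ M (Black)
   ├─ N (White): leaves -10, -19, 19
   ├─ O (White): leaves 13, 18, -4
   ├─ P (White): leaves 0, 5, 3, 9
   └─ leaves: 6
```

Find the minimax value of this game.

C (White): max(-19, 10) = 10
D (White): max(-3, -8) = -3
E (White): max(-18, 18) = 18
B (Black): min(10, -3, 18) = -3
G (White): max(-11, -13) = -11
H (White): max(-6, -14, 5) = 5
F (Black): min(-11, 5) = -11
J (White): max(11, 18) = 18
K (White): max(-15, 19, -19) = 19
L (White): max(-15, 5, 8) = 8
I (Black): min(18, 19, 8) = 8
N (White): max(-10, -19, 19) = 19
O (White): max(13, 18, -4) = 18
P (White): max(0, 5, 3, 9) = 9
M (Black): min(19, 18, 9, 6) = 6
Root (White): max(-3, -11, 8, 6) = 8

8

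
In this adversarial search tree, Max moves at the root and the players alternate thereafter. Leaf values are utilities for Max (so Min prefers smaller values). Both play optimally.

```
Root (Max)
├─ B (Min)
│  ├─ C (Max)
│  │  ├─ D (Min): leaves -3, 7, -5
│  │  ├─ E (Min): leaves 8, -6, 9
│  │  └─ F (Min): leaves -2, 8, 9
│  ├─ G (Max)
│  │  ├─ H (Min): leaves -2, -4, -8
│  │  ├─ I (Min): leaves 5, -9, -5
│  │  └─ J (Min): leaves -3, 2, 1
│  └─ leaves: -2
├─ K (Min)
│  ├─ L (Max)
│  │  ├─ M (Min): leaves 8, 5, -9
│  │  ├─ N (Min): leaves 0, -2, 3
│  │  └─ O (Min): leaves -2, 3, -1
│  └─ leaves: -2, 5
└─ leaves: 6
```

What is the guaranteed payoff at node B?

-3

D: min(-3, 7, -5) = -5
E: min(8, -6, 9) = -6
F: min(-2, 8, 9) = -2
C: max(-5, -6, -2) = -2
H: min(-2, -4, -8) = -8
I: min(5, -9, -5) = -9
J: min(-3, 2, 1) = -3
G: max(-8, -9, -3) = -3
B: min(-2, -3, -2) = -3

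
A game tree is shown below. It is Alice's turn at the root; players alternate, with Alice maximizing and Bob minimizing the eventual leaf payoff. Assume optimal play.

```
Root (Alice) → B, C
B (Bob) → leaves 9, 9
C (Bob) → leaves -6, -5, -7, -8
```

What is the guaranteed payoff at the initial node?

9

B (Bob): min(9, 9) = 9
C (Bob): min(-6, -5, -7, -8) = -8
Root (Alice): max(9, -8) = 9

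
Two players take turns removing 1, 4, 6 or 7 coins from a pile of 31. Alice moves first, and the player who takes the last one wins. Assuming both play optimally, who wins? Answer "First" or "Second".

Second

W/L table (W = player to move can force a win):
i:   0  1  2  3  4  5  6  7  8  9 10 11 12 13 14 15 16 17 18 19 20 21 22 23 24 25 26 27 28 29 30 31
     L  W  L  W  W  L  W  W  W  W  L  W  W  L  W  L  W  W  L  W  W  W  W  L  W  W  L  W  L  W  W  L
Position 31 is L, so the second player wins.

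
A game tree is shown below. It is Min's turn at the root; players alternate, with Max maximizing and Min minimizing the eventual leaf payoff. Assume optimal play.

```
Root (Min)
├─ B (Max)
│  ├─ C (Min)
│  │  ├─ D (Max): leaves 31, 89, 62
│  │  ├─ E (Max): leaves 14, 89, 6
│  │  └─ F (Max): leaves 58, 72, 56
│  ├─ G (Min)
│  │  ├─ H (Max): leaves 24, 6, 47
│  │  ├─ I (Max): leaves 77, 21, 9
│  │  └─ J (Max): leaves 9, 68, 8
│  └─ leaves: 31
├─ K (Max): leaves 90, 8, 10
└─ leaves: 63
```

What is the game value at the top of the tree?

D (Max): max(31, 89, 62) = 89
E (Max): max(14, 89, 6) = 89
F (Max): max(58, 72, 56) = 72
C (Min): min(89, 89, 72) = 72
H (Max): max(24, 6, 47) = 47
I (Max): max(77, 21, 9) = 77
J (Max): max(9, 68, 8) = 68
G (Min): min(47, 77, 68) = 47
B (Max): max(72, 47, 31) = 72
K (Max): max(90, 8, 10) = 90
Root (Min): min(72, 90, 63) = 63

63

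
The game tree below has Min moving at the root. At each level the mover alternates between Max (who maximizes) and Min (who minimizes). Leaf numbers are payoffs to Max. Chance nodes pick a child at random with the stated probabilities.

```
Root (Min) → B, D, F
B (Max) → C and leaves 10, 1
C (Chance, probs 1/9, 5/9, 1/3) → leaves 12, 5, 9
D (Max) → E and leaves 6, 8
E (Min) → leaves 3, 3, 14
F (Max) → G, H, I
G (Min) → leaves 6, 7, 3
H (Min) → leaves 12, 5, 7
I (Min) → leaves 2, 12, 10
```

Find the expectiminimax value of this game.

C (Chance): 1/9·12 + 5/9·5 + 1/3·9 = 7.11
B (Max): max(7.11, 10, 1) = 10
E (Min): min(3, 3, 14) = 3
D (Max): max(3, 6, 8) = 8
G (Min): min(6, 7, 3) = 3
H (Min): min(12, 5, 7) = 5
I (Min): min(2, 12, 10) = 2
F (Max): max(3, 5, 2) = 5
Root (Min): min(10, 8, 5) = 5

5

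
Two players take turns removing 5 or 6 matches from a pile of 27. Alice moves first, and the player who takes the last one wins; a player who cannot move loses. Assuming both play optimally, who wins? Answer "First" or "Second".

First

W/L table (W = player to move can force a win):
i:   0  1  2  3  4  5  6  7  8  9 10 11 12 13 14 15 16 17 18 19 20 21 22 23 24 25 26 27
     L  L  L  L  L  W  W  W  W  W  W  L  L  L  L  L  W  W  W  W  W  W  L  L  L  L  L  W
Position 27 is W, so the first player wins.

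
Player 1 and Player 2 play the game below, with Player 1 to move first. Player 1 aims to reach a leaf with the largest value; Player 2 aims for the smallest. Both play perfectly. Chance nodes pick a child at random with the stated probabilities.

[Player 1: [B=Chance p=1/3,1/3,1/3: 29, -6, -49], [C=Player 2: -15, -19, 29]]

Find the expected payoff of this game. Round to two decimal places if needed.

-8.67

B (Chance): 1/3·29 + 1/3·-6 + 1/3·-49 = -8.67
C (Player 2): min(-15, -19, 29) = -19
Root (Player 1): max(-8.67, -19) = -8.67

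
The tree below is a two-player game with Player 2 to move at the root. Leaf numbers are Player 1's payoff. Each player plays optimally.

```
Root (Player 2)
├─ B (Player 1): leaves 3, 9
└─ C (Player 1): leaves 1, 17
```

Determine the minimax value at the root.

9

B (Player 1): max(3, 9) = 9
C (Player 1): max(1, 17) = 17
Root (Player 2): min(9, 17) = 9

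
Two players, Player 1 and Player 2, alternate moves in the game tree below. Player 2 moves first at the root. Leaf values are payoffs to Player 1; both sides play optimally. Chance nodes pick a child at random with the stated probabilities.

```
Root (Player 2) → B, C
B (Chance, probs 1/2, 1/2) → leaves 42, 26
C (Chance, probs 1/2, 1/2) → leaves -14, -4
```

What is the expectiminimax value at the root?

B (Chance): 1/2·42 + 1/2·26 = 34
C (Chance): 1/2·-14 + 1/2·-4 = -9
Root (Player 2): min(34, -9) = -9

-9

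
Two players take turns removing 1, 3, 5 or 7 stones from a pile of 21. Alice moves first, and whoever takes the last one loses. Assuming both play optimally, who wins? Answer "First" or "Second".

Compute winning (W) and losing (L) positions by backward induction:
i:   0  1  2  3  4  5  6  7  8  9 10 11 12 13 14 15 16 17 18 19 20 21
     W  L  W  L  W  L  W  L  W  L  W  L  W  L  W  L  W  L  W  L  W  L
Position 21 is L, so the second player wins.

Second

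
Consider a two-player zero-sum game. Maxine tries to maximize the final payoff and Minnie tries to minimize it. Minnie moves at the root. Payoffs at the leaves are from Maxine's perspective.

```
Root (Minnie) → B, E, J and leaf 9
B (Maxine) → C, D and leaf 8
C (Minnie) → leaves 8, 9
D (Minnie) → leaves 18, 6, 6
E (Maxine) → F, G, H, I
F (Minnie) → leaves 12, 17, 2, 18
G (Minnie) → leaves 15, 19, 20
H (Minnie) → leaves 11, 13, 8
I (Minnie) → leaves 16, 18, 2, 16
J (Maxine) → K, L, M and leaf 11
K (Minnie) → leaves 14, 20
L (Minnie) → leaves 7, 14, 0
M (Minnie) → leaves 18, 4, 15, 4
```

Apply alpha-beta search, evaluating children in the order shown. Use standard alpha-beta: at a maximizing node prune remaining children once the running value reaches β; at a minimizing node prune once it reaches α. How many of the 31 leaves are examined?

15

C [α=-∞,β=+∞]: v=8
D [α=8,β=+∞]: v=6 after child 2 ≤ α → α-cutoff, skip 1
B [α=-∞,β=+∞]: v=8
F [α=-∞,β=8]: v=2
G [α=2,β=8]: v=15
E [α=-∞,β=8]: v=15 after child 2 ≥ β → β-cutoff, skip 2
K [α=-∞,β=8]: v=14
J [α=-∞,β=8]: v=14 after child 1 ≥ β → β-cutoff, skip 3
Root [α=-∞,β=+∞]: v=8
Leaves evaluated: 15 of 31.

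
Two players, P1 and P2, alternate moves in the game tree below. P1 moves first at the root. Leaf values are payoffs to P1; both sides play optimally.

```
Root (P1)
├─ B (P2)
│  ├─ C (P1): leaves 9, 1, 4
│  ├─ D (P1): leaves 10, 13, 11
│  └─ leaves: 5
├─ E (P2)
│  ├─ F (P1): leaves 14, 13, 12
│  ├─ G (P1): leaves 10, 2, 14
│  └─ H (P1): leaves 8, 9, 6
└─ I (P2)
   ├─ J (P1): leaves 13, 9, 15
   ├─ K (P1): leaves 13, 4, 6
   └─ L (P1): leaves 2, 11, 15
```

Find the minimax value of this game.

C (P1): max(9, 1, 4) = 9
D (P1): max(10, 13, 11) = 13
B (P2): min(9, 13, 5) = 5
F (P1): max(14, 13, 12) = 14
G (P1): max(10, 2, 14) = 14
H (P1): max(8, 9, 6) = 9
E (P2): min(14, 14, 9) = 9
J (P1): max(13, 9, 15) = 15
K (P1): max(13, 4, 6) = 13
L (P1): max(2, 11, 15) = 15
I (P2): min(15, 13, 15) = 13
Root (P1): max(5, 9, 13) = 13

13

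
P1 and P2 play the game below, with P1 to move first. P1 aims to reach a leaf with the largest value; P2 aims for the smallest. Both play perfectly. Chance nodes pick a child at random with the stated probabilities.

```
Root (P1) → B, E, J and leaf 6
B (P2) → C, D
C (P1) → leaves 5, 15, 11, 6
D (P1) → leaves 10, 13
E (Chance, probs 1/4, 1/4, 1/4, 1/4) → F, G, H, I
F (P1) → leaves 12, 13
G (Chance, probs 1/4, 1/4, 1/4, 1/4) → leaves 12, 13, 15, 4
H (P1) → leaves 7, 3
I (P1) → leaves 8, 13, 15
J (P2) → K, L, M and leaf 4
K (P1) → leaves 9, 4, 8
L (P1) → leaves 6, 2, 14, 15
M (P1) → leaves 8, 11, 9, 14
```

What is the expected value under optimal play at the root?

13

C (P1): max(5, 15, 11, 6) = 15
D (P1): max(10, 13) = 13
B (P2): min(15, 13) = 13
F (P1): max(12, 13) = 13
G (Chance): 1/4·12 + 1/4·13 + 1/4·15 + 1/4·4 = 11
H (P1): max(7, 3) = 7
I (P1): max(8, 13, 15) = 15
E (Chance): 1/4·13 + 1/4·11 + 1/4·7 + 1/4·15 = 11.5
K (P1): max(9, 4, 8) = 9
L (P1): max(6, 2, 14, 15) = 15
M (P1): max(8, 11, 9, 14) = 14
J (P2): min(9, 15, 14, 4) = 4
Root (P1): max(13, 11.5, 4, 6) = 13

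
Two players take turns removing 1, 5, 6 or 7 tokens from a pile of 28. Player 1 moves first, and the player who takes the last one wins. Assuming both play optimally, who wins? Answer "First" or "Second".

Second

Compute winning (W) and losing (L) positions by backward induction:
i:   0  1  2  3  4  5  6  7  8  9 10 11 12 13 14 15 16 17 18 19 20 21 22 23 24 25 26 27 28
     L  W  L  W  L  W  W  W  W  W  W  W  L  W  L  W  L  W  W  W  W  W  W  W  L  W  L  W  L
Position 28 is L, so the second player wins.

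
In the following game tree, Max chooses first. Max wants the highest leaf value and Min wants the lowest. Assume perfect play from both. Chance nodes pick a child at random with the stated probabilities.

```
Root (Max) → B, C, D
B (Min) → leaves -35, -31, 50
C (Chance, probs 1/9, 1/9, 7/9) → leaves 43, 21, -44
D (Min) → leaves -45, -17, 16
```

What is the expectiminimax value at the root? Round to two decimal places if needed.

-27.11

B (Min): min(-35, -31, 50) = -35
C (Chance): 1/9·43 + 1/9·21 + 7/9·-44 = -27.11
D (Min): min(-45, -17, 16) = -45
Root (Max): max(-35, -27.11, -45) = -27.11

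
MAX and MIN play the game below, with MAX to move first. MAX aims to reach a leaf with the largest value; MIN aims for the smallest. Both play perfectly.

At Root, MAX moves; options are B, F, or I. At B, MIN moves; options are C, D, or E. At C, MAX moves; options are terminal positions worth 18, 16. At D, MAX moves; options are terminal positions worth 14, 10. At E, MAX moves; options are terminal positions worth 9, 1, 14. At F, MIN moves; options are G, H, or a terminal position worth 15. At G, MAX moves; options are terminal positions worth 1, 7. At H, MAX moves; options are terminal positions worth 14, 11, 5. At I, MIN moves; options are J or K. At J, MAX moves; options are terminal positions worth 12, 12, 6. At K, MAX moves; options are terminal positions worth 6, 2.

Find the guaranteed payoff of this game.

C (MAX): max(18, 16) = 18
D (MAX): max(14, 10) = 14
E (MAX): max(9, 1, 14) = 14
B (MIN): min(18, 14, 14) = 14
G (MAX): max(1, 7) = 7
H (MAX): max(14, 11, 5) = 14
F (MIN): min(7, 14, 15) = 7
J (MAX): max(12, 12, 6) = 12
K (MAX): max(6, 2) = 6
I (MIN): min(12, 6) = 6
Root (MAX): max(14, 7, 6) = 14

14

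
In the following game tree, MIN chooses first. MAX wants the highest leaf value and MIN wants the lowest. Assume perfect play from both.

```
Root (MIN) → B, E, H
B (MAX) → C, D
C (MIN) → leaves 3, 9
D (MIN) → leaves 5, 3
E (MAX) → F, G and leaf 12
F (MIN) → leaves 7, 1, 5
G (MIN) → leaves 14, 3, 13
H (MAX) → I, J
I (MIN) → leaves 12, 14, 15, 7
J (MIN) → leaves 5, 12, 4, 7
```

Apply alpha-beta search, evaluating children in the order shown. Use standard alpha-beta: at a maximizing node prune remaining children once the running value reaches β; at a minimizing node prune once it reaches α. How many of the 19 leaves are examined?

C [α=-∞,β=+∞]: v=3
D [α=3,β=+∞]: v=3
B [α=-∞,β=+∞]: v=3
F [α=-∞,β=3]: v=1
G [α=1,β=3]: v=3
E [α=-∞,β=3]: v=3 after child 2 ≥ β → β-cutoff, skip 1
I [α=-∞,β=3]: v=7
H [α=-∞,β=3]: v=7 after child 1 ≥ β → β-cutoff, skip 1
Root [α=-∞,β=+∞]: v=3
Leaves evaluated: 14 of 19.

14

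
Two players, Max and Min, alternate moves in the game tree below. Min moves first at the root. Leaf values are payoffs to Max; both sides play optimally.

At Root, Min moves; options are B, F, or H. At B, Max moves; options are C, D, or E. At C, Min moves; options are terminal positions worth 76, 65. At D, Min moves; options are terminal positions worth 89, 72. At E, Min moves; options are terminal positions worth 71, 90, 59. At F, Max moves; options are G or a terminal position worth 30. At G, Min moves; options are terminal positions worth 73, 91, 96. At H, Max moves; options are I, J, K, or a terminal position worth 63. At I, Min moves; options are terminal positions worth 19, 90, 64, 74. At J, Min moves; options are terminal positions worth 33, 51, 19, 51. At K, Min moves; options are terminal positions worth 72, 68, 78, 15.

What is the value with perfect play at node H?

63

I: min(19, 90, 64, 74) = 19
J: min(33, 51, 19, 51) = 19
K: min(72, 68, 78, 15) = 15
H: max(19, 19, 15, 63) = 63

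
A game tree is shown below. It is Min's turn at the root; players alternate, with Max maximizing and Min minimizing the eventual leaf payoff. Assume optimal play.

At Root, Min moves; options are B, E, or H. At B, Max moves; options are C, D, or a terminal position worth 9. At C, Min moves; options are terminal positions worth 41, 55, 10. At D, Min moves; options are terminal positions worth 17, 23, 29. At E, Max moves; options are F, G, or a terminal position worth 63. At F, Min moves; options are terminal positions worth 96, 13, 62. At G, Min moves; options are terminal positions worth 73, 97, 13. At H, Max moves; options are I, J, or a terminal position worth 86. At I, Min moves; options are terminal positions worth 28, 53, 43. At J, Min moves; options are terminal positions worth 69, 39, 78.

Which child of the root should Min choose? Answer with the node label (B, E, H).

C (Min): min(41, 55, 10) = 10
D (Min): min(17, 23, 29) = 17
B (Max): max(10, 17, 9) = 17
F (Min): min(96, 13, 62) = 13
G (Min): min(73, 97, 13) = 13
E (Max): max(13, 13, 63) = 63
I (Min): min(28, 53, 43) = 28
J (Min): min(69, 39, 78) = 39
H (Max): max(28, 39, 86) = 86
Root (Min): min(17, 63, 86) = 17
Min picks the child with the lowest value: B (value 17).

B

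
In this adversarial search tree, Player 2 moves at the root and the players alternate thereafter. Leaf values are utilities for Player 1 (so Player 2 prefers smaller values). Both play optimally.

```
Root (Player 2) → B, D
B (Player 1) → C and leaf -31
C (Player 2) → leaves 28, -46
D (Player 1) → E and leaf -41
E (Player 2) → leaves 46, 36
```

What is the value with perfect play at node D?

36

E: min(46, 36) = 36
D: max(36, -41) = 36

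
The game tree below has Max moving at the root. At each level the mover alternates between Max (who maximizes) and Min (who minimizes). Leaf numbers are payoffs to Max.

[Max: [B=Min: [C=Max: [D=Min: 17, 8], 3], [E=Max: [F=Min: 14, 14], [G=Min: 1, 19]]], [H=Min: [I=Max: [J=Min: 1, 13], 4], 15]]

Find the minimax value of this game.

D (Min): min(17, 8) = 8
C (Max): max(8, 3) = 8
F (Min): min(14, 14) = 14
G (Min): min(1, 19) = 1
E (Max): max(14, 1) = 14
B (Min): min(8, 14) = 8
J (Min): min(1, 13) = 1
I (Max): max(1, 4) = 4
H (Min): min(4, 15) = 4
Root (Max): max(8, 4) = 8

8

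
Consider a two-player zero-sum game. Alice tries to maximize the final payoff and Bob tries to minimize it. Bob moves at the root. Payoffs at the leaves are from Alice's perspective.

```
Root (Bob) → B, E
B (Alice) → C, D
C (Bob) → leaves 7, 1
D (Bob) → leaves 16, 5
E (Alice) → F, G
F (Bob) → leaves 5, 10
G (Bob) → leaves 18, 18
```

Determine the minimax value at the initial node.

5

C (Bob): min(7, 1) = 1
D (Bob): min(16, 5) = 5
B (Alice): max(1, 5) = 5
F (Bob): min(5, 10) = 5
G (Bob): min(18, 18) = 18
E (Alice): max(5, 18) = 18
Root (Bob): min(5, 18) = 5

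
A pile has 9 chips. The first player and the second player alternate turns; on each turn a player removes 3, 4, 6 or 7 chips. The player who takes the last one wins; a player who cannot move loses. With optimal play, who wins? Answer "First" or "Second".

First

Mark each pile size as W (mover wins) or L (mover loses):
i:   0  1  2  3  4  5  6  7  8  9
     L  L  L  W  W  W  W  W  W  W
Position 9 is W, so the first player wins.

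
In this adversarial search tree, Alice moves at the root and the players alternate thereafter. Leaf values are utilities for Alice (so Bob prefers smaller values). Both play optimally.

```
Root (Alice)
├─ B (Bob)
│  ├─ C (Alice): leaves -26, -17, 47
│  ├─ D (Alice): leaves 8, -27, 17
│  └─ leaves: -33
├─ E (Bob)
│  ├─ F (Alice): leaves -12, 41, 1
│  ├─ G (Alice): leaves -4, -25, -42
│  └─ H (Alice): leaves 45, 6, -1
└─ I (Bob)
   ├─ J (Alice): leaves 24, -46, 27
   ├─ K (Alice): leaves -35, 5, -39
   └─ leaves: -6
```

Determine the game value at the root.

-4

C (Alice): max(-26, -17, 47) = 47
D (Alice): max(8, -27, 17) = 17
B (Bob): min(47, 17, -33) = -33
F (Alice): max(-12, 41, 1) = 41
G (Alice): max(-4, -25, -42) = -4
H (Alice): max(45, 6, -1) = 45
E (Bob): min(41, -4, 45) = -4
J (Alice): max(24, -46, 27) = 27
K (Alice): max(-35, 5, -39) = 5
I (Bob): min(27, 5, -6) = -6
Root (Alice): max(-33, -4, -6) = -4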